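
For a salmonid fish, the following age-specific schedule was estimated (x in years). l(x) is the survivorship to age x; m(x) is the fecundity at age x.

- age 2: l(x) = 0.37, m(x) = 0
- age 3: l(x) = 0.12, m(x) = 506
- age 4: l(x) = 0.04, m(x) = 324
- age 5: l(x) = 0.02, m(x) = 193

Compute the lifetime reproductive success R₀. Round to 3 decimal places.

R₀ = Σ l(x) m(x):
  age 2: 0.37 × 0 = 0.0000
  age 3: 0.12 × 506 = 60.7200
  age 4: 0.04 × 324 = 12.9600
  age 5: 0.02 × 193 = 3.8600
R₀ = 0.0000 + 60.7200 + 12.9600 + 3.8600 = 77.5400

77.540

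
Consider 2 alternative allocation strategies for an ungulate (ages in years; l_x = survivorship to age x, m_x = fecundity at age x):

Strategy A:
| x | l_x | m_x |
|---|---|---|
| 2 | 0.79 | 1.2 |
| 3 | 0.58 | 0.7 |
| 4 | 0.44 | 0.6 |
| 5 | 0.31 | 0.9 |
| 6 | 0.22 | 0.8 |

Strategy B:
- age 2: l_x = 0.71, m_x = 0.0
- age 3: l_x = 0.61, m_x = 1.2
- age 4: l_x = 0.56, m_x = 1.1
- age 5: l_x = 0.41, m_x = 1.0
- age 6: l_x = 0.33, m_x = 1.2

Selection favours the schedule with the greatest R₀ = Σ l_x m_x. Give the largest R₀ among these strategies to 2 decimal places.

2.15

Strategy A: R₀ = 0.79×1.2 + 0.58×0.7 + 0.44×0.6 + 0.31×0.9 + 0.22×0.8 = 2.0730
Strategy B: R₀ = 0.71×0.0 + 0.61×1.2 + 0.56×1.1 + 0.41×1.0 + 0.33×1.2 = 2.1540
Highest R₀: strategy B with 2.1540.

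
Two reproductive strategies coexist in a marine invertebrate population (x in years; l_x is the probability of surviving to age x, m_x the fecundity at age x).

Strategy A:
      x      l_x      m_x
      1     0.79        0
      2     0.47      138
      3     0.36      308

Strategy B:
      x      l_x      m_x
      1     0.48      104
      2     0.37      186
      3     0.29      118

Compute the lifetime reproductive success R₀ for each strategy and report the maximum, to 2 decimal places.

Strategy A: R₀ = 0.79×0 + 0.47×138 + 0.36×308 = 175.7400
Strategy B: R₀ = 0.48×104 + 0.37×186 + 0.29×118 = 152.9600
Highest R₀: strategy A with 175.7400.

175.74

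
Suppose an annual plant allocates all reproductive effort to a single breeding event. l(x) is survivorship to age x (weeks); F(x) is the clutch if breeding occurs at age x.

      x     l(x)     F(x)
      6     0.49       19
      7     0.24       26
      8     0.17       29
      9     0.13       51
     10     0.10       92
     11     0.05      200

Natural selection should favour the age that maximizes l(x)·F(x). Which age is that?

11

Expected offspring if breeding at age x = l(x) × F(x):
  age 6: 0.49 × 19 = 9.310
  age 7: 0.24 × 26 = 6.240
  age 8: 0.17 × 29 = 4.930
  age 9: 0.13 × 51 = 6.630
  age 10: 0.10 × 92 = 9.200
  age 11: 0.05 × 200 = 10.000
Maximum at age 11 (10.000).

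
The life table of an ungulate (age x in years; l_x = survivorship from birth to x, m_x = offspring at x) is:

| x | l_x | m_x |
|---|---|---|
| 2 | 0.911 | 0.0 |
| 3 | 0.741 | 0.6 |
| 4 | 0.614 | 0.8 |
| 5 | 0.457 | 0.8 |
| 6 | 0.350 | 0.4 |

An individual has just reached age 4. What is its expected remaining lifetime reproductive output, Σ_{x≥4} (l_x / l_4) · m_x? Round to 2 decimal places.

1.62

l_4 = 0.614. Conditional survival from age 4 to x is l_x / l_4.
  x=4: (0.614/0.614) × 0.8 = 0.8000
  x=5: (0.457/0.614) × 0.8 = 0.5954
  x=6: (0.350/0.614) × 0.4 = 0.2280
Sum = 0.8000 + 0.5954 + 0.2280 = 1.6235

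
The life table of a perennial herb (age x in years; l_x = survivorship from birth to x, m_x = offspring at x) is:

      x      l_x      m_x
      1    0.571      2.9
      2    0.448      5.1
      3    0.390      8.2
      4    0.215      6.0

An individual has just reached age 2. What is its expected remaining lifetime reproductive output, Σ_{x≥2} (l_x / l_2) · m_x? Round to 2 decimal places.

l_2 = 0.448. Conditional survival from age 2 to x is l_x / l_2.
  x=2: (0.448/0.448) × 5.1 = 5.1000
  x=3: (0.390/0.448) × 8.2 = 7.1384
  x=4: (0.215/0.448) × 6.0 = 2.8795
Sum = 5.1000 + 7.1384 + 2.8795 = 15.1179

15.12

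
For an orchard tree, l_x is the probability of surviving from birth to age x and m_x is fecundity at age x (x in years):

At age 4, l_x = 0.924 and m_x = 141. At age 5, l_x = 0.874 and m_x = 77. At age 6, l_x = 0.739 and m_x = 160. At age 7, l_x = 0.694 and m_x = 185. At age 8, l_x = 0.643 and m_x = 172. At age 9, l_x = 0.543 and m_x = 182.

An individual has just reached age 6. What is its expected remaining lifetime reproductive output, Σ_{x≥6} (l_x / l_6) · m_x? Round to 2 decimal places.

617.12

l_6 = 0.739. Conditional survival from age 6 to x is l_x / l_6.
  x=6: (0.739/0.739) × 160 = 160.0000
  x=7: (0.694/0.739) × 185 = 173.7348
  x=8: (0.643/0.739) × 172 = 149.6563
  x=9: (0.543/0.739) × 182 = 133.7294
Sum = 160.0000 + 173.7348 + 149.6563 + 133.7294 = 617.1204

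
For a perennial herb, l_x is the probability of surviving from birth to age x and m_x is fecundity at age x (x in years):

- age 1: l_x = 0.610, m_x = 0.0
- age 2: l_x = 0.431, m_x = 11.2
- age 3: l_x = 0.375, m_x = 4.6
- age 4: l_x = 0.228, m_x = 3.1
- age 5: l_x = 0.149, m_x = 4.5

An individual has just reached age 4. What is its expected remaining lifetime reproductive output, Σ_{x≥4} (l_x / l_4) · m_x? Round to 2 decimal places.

6.04

l_4 = 0.228. Conditional survival from age 4 to x is l_x / l_4.
  x=4: (0.228/0.228) × 3.1 = 3.1000
  x=5: (0.149/0.228) × 4.5 = 2.9408
Sum = 3.1000 + 2.9408 = 6.0408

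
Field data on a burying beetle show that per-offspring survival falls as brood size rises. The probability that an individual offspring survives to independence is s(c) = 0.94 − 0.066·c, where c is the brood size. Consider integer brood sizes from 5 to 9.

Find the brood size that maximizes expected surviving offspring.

Expected surviving offspring = c × s(c):
  c=5: 5 × 0.610 = 3.050
  c=6: 6 × 0.544 = 3.264
  c=7: 7 × 0.478 = 3.346
  c=8: 8 × 0.412 = 3.296
  c=9: 9 × 0.346 = 3.114
Maximum at c = 7 (3.346 surviving offspring).

7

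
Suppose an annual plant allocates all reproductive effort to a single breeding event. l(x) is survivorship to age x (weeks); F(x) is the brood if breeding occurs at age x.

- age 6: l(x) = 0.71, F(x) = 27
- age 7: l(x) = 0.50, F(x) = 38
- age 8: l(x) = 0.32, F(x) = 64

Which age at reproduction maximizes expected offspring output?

Expected offspring if breeding at age x = l(x) × F(x):
  age 6: 0.71 × 27 = 19.170
  age 7: 0.50 × 38 = 19.000
  age 8: 0.32 × 64 = 20.480
Maximum at age 8 (20.480).

8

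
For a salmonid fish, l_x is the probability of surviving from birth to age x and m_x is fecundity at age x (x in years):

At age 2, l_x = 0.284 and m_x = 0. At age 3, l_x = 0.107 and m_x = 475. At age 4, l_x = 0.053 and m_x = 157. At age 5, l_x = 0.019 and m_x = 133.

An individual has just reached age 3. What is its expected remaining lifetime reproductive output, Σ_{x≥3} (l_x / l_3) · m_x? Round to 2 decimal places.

l_3 = 0.107. Conditional survival from age 3 to x is l_x / l_3.
  x=3: (0.107/0.107) × 475 = 475.0000
  x=4: (0.053/0.107) × 157 = 77.7664
  x=5: (0.019/0.107) × 133 = 23.6168
Sum = 475.0000 + 77.7664 + 23.6168 = 576.3832

576.38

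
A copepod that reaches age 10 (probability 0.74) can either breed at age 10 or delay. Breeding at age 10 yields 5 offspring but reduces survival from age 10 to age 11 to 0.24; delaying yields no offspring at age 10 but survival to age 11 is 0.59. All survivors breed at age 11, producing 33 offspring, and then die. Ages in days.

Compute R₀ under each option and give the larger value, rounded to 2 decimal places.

breed at age 10: R₀ = 0.74 × (5 + 0.24 × 33) = 0.74 × 12.9200 = 9.5608
delay to age 11: R₀ = 0.74 × (0.59 × 33) = 0.74 × 19.4700 = 14.4078
Higher: delay to age 11 (14.4078).

14.41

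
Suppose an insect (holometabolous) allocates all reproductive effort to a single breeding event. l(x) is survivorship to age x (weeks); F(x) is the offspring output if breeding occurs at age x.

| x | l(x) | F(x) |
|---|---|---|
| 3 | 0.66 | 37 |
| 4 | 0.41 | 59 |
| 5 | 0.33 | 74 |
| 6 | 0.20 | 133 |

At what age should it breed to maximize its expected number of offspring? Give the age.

Expected offspring if breeding at age x = l(x) × F(x):
  age 3: 0.66 × 37 = 24.420
  age 4: 0.41 × 59 = 24.190
  age 5: 0.33 × 74 = 24.420
  age 6: 0.20 × 133 = 26.600
Maximum at age 6 (26.600).

6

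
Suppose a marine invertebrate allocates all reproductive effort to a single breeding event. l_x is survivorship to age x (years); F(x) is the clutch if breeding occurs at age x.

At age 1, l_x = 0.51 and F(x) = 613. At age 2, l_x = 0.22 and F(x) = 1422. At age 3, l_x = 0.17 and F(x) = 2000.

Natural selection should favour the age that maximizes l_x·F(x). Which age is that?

3

Expected offspring if breeding at age x = l_x × F(x):
  age 1: 0.51 × 613 = 312.630
  age 2: 0.22 × 1422 = 312.840
  age 3: 0.17 × 2000 = 340.000
Maximum at age 3 (340.000).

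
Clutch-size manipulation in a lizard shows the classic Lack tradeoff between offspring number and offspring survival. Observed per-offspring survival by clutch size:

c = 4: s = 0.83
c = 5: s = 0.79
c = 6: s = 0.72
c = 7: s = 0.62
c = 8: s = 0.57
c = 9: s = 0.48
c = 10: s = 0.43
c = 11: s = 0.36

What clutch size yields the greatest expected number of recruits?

Expected recruits = c × s(c):
  c=4: 4 × 0.83 = 3.320
  c=5: 5 × 0.79 = 3.950
  c=6: 6 × 0.72 = 4.320
  c=7: 7 × 0.62 = 4.340
  c=8: 8 × 0.57 = 4.560
  c=9: 9 × 0.48 = 4.320
  c=10: 10 × 0.43 = 4.300
  c=11: 11 × 0.36 = 3.960
Maximum at c = 8 (4.560 recruits).

8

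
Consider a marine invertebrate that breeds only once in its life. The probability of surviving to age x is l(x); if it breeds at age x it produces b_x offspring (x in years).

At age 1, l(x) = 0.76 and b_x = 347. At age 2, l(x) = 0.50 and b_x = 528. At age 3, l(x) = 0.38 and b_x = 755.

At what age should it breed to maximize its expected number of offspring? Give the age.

Expected offspring if breeding at age x = l(x) × b_x:
  age 1: 0.76 × 347 = 263.720
  age 2: 0.50 × 528 = 264.000
  age 3: 0.38 × 755 = 286.900
Maximum at age 3 (286.900).

3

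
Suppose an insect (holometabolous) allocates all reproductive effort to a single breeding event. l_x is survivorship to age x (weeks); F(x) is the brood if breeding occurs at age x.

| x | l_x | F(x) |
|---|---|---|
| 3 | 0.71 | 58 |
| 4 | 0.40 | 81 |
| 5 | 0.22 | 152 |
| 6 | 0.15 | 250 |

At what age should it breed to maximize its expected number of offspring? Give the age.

Expected offspring if breeding at age x = l_x × F(x):
  age 3: 0.71 × 58 = 41.180
  age 4: 0.40 × 81 = 32.400
  age 5: 0.22 × 152 = 33.440
  age 6: 0.15 × 250 = 37.500
Maximum at age 3 (41.180).

3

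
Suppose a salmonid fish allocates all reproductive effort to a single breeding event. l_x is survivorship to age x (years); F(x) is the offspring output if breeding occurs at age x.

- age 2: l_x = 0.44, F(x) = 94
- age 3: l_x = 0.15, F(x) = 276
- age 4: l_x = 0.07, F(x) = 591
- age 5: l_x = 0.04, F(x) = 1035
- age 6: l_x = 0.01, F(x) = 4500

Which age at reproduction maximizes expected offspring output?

Expected offspring if breeding at age x = l_x × F(x):
  age 2: 0.44 × 94 = 41.360
  age 3: 0.15 × 276 = 41.400
  age 4: 0.07 × 591 = 41.370
  age 5: 0.04 × 1035 = 41.400
  age 6: 0.01 × 4500 = 45.000
Maximum at age 6 (45.000).

6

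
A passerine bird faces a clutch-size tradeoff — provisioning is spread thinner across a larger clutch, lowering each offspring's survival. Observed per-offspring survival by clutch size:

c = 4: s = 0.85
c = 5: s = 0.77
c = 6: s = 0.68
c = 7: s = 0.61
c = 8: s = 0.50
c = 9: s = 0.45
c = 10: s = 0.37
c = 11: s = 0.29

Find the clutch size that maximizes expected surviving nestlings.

7

Expected surviving nestlings = c × s(c):
  c=4: 4 × 0.85 = 3.400
  c=5: 5 × 0.77 = 3.850
  c=6: 6 × 0.68 = 4.080
  c=7: 7 × 0.61 = 4.270
  c=8: 8 × 0.50 = 4.000
  c=9: 9 × 0.45 = 4.050
  c=10: 10 × 0.37 = 3.700
  c=11: 11 × 0.29 = 3.190
Maximum at c = 7 (4.270 surviving nestlings).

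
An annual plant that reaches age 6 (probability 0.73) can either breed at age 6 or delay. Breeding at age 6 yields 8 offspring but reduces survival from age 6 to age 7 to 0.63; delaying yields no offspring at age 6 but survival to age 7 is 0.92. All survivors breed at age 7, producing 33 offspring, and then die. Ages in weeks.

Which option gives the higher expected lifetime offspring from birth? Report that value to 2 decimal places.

22.16

breed at age 6: R₀ = 0.73 × (8 + 0.63 × 33) = 0.73 × 28.7900 = 21.0167
delay to age 7: R₀ = 0.73 × (0.92 × 33) = 0.73 × 30.3600 = 22.1628
Higher: delay to age 7 (22.1628).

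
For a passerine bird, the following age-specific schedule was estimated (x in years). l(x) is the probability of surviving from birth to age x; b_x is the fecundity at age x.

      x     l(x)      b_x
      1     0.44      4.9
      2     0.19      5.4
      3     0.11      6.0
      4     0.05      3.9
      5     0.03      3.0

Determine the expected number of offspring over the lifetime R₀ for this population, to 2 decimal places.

R₀ = Σ l(x) b_x:
  age 1: 0.44 × 4.9 = 2.1560
  age 2: 0.19 × 5.4 = 1.0260
  age 3: 0.11 × 6.0 = 0.6600
  age 4: 0.05 × 3.9 = 0.1950
  age 5: 0.03 × 3.0 = 0.0900
R₀ = 2.1560 + 1.0260 + 0.6600 + 0.1950 + 0.0900 = 4.1270

4.13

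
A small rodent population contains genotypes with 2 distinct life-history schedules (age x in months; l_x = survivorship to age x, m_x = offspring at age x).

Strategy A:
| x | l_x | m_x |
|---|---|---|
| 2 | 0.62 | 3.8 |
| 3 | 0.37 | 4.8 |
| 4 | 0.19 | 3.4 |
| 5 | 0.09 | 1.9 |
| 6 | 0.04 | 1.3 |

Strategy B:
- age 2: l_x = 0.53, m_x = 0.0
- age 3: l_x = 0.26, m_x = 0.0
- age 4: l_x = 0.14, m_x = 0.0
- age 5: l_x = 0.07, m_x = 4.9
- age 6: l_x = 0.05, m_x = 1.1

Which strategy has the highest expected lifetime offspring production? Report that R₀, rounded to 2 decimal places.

5.00

Strategy A: R₀ = 0.62×3.8 + 0.37×4.8 + 0.19×3.4 + 0.09×1.9 + 0.04×1.3 = 5.0010
Strategy B: R₀ = 0.53×0.0 + 0.26×0.0 + 0.14×0.0 + 0.07×4.9 + 0.05×1.1 = 0.3980
Highest R₀: strategy A with 5.0010.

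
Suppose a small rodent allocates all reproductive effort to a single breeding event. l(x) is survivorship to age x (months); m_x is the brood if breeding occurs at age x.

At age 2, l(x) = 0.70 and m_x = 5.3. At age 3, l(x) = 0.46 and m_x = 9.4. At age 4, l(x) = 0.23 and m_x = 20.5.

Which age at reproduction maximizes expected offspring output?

4

Expected offspring if breeding at age x = l(x) × m_x:
  age 2: 0.70 × 5.3 = 3.710
  age 3: 0.46 × 9.4 = 4.324
  age 4: 0.23 × 20.5 = 4.715
Maximum at age 4 (4.715).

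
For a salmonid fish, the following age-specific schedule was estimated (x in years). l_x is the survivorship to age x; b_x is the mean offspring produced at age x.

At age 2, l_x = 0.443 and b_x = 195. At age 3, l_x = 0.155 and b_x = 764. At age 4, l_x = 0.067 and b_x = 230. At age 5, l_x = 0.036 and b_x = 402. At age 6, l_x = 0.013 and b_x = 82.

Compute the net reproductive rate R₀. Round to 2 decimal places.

235.75

R₀ = Σ l_x b_x:
  age 2: 0.443 × 195 = 86.3850
  age 3: 0.155 × 764 = 118.4200
  age 4: 0.067 × 230 = 15.4100
  age 5: 0.036 × 402 = 14.4720
  age 6: 0.013 × 82 = 1.0660
R₀ = 86.3850 + 118.4200 + 15.4100 + 14.4720 + 1.0660 = 235.7530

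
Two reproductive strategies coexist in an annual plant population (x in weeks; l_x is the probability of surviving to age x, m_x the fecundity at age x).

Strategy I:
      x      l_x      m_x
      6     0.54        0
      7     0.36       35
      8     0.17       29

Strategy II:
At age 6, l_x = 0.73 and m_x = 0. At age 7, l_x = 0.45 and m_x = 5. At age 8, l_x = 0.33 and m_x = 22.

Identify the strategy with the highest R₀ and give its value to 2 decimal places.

17.53

Strategy I: R₀ = 0.54×0 + 0.36×35 + 0.17×29 = 17.5300
Strategy II: R₀ = 0.73×0 + 0.45×5 + 0.33×22 = 9.5100
Highest R₀: strategy I with 17.5300.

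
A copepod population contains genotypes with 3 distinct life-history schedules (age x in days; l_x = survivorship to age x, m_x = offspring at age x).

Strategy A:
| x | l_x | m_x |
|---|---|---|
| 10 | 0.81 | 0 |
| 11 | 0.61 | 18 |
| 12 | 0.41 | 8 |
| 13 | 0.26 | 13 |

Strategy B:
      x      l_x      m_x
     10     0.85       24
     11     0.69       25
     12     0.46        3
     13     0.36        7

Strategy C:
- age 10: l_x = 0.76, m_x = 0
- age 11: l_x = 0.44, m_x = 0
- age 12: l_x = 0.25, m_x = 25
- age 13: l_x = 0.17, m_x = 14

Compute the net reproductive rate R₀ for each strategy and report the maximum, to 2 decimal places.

Strategy A: R₀ = 0.81×0 + 0.61×18 + 0.41×8 + 0.26×13 = 17.6400
Strategy B: R₀ = 0.85×24 + 0.69×25 + 0.46×3 + 0.36×7 = 41.5500
Strategy C: R₀ = 0.76×0 + 0.44×0 + 0.25×25 + 0.17×14 = 8.6300
Highest R₀: strategy B with 41.5500.

41.55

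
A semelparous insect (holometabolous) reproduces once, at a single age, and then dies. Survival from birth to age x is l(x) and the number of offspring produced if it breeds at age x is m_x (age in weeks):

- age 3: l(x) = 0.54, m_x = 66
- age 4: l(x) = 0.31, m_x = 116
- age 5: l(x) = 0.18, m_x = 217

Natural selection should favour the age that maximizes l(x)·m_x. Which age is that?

Expected offspring if breeding at age x = l(x) × m_x:
  age 3: 0.54 × 66 = 35.640
  age 4: 0.31 × 116 = 35.960
  age 5: 0.18 × 217 = 39.060
Maximum at age 5 (39.060).

5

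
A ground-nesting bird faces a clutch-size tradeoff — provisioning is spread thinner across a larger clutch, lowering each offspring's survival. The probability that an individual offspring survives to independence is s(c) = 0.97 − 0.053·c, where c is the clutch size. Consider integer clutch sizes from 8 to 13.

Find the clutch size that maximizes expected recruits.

Expected recruits = c × s(c):
  c=8: 8 × 0.546 = 4.368
  c=9: 9 × 0.493 = 4.437
  c=10: 10 × 0.440 = 4.400
  c=11: 11 × 0.387 = 4.257
  c=12: 12 × 0.334 = 4.008
  c=13: 13 × 0.281 = 3.653
Maximum at c = 9 (4.437 recruits).

9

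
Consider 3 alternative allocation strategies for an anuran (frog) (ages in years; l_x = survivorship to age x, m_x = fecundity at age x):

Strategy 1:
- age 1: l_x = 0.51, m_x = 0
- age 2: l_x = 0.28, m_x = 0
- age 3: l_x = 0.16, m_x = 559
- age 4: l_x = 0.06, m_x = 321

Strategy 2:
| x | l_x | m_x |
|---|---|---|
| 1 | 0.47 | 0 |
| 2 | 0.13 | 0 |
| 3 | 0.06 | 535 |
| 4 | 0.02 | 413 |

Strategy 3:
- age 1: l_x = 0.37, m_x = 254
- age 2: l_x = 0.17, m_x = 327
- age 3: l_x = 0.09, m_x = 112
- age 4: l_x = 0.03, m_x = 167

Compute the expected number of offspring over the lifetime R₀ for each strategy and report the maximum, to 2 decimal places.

Strategy 1: R₀ = 0.51×0 + 0.28×0 + 0.16×559 + 0.06×321 = 108.7000
Strategy 2: R₀ = 0.47×0 + 0.13×0 + 0.06×535 + 0.02×413 = 40.3600
Strategy 3: R₀ = 0.37×254 + 0.17×327 + 0.09×112 + 0.03×167 = 164.6600
Highest R₀: strategy 3 with 164.6600.

164.66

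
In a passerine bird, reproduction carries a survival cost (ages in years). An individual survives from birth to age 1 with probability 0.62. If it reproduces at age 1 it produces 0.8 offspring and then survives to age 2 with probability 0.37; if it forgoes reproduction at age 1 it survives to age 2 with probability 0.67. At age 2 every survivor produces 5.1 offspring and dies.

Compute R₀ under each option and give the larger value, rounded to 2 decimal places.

breed at age 1: R₀ = 0.62 × (0.8 + 0.37 × 5.1) = 0.62 × 2.6870 = 1.6659
delay to age 2: R₀ = 0.62 × (0.67 × 5.1) = 0.62 × 3.4170 = 2.1185
Higher: delay to age 2 (2.1185).

2.12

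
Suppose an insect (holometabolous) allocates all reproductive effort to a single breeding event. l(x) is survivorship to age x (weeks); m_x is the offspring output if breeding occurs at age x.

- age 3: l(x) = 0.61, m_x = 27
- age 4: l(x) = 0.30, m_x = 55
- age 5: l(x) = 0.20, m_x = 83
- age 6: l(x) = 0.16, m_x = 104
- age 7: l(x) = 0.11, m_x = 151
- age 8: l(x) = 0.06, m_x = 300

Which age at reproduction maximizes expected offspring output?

Expected offspring if breeding at age x = l(x) × m_x:
  age 3: 0.61 × 27 = 16.470
  age 4: 0.30 × 55 = 16.500
  age 5: 0.20 × 83 = 16.600
  age 6: 0.16 × 104 = 16.640
  age 7: 0.11 × 151 = 16.610
  age 8: 0.06 × 300 = 18.000
Maximum at age 8 (18.000).

8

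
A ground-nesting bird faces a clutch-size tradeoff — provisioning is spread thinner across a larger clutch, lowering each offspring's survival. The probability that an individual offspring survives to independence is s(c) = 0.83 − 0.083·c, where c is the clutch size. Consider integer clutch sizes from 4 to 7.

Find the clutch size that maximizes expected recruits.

5

Expected recruits = c × s(c):
  c=4: 4 × 0.498 = 1.992
  c=5: 5 × 0.415 = 2.075
  c=6: 6 × 0.332 = 1.992
  c=7: 7 × 0.249 = 1.743
Maximum at c = 5 (2.075 recruits).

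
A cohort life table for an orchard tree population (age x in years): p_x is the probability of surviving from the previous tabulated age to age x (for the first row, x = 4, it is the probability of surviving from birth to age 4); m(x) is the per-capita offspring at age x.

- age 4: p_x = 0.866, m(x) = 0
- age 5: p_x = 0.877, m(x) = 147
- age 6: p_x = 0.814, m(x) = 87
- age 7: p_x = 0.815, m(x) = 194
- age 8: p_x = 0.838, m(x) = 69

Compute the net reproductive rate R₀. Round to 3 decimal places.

292.309

Survivorship from birth: l_x = p_4·p_5·…·p_x.
  l_4 = 0.86600
  l_5 = 0.75948
  l_6 = 0.61822
  l_7 = 0.50385
  l_8 = 0.42222
R₀ = Σ l_x m(x):
  age 4: 0.86600 × 0 = 0.0000
  age 5: 0.75948 × 147 = 111.6436
  age 6: 0.61822 × 87 = 53.7851
  age 7: 0.50385 × 194 = 97.7469
  age 8: 0.42222 × 69 = 29.1332
R₀ = 0.0000 + 111.6436 + 53.7851 + 97.7469 + 29.1332 = 292.3088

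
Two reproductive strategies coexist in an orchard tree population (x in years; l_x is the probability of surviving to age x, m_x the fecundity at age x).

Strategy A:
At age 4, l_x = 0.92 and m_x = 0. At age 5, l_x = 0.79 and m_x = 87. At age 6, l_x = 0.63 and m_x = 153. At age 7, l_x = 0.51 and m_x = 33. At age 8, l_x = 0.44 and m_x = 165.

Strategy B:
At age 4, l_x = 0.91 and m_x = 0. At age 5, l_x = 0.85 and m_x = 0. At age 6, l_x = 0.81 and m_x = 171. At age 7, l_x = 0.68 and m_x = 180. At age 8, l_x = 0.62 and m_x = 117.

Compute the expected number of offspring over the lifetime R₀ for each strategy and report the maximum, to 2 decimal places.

Strategy A: R₀ = 0.92×0 + 0.79×87 + 0.63×153 + 0.51×33 + 0.44×165 = 254.5500
Strategy B: R₀ = 0.91×0 + 0.85×0 + 0.81×171 + 0.68×180 + 0.62×117 = 333.4500
Highest R₀: strategy B with 333.4500.

333.45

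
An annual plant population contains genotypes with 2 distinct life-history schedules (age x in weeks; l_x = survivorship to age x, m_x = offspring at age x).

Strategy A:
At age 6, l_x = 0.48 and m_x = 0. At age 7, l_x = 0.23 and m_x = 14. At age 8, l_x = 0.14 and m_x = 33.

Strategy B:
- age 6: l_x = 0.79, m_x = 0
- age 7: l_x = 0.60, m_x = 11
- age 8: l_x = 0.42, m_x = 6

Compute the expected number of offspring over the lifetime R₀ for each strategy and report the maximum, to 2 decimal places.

9.12

Strategy A: R₀ = 0.48×0 + 0.23×14 + 0.14×33 = 7.8400
Strategy B: R₀ = 0.79×0 + 0.60×11 + 0.42×6 = 9.1200
Highest R₀: strategy B with 9.1200.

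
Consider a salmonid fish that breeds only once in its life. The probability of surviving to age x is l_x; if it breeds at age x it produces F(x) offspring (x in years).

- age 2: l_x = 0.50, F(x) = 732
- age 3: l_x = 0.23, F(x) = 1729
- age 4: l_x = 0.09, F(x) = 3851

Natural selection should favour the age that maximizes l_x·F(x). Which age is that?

3

Expected offspring if breeding at age x = l_x × F(x):
  age 2: 0.50 × 732 = 366.000
  age 3: 0.23 × 1729 = 397.670
  age 4: 0.09 × 3851 = 346.590
Maximum at age 3 (397.670).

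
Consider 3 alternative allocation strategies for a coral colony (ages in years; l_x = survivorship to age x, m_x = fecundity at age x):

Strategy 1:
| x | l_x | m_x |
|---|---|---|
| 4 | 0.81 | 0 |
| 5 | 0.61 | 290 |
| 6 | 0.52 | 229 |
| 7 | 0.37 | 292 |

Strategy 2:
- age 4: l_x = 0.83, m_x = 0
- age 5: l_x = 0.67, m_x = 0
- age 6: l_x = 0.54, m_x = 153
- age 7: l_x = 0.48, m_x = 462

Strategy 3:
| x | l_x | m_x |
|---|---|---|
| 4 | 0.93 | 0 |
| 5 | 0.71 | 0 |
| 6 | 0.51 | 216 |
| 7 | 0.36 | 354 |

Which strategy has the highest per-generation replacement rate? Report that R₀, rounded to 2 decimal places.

404.02

Strategy 1: R₀ = 0.81×0 + 0.61×290 + 0.52×229 + 0.37×292 = 404.0200
Strategy 2: R₀ = 0.83×0 + 0.67×0 + 0.54×153 + 0.48×462 = 304.3800
Strategy 3: R₀ = 0.93×0 + 0.71×0 + 0.51×216 + 0.36×354 = 237.6000
Highest R₀: strategy 1 with 404.0200.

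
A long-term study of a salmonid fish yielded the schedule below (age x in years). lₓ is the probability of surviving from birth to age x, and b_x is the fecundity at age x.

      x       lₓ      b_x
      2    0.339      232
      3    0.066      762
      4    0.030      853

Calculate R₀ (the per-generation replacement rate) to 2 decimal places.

154.53

R₀ = Σ lₓ b_x:
  age 2: 0.339 × 232 = 78.6480
  age 3: 0.066 × 762 = 50.2920
  age 4: 0.030 × 853 = 25.5900
R₀ = 78.6480 + 50.2920 + 25.5900 = 154.5300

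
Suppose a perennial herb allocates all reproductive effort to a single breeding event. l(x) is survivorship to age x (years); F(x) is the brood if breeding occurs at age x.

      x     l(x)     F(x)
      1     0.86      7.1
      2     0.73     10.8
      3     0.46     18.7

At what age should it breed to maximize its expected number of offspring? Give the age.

3

Expected offspring if breeding at age x = l(x) × F(x):
  age 1: 0.86 × 7.1 = 6.106
  age 2: 0.73 × 10.8 = 7.884
  age 3: 0.46 × 18.7 = 8.602
Maximum at age 3 (8.602).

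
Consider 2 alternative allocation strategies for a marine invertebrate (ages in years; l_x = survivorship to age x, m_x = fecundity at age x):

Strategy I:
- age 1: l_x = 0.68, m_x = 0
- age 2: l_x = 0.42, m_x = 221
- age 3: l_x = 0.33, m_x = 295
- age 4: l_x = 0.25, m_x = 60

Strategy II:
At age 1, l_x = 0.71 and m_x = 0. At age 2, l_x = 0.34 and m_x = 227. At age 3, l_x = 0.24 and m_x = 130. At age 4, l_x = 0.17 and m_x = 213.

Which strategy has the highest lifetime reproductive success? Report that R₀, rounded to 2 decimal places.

205.17

Strategy I: R₀ = 0.68×0 + 0.42×221 + 0.33×295 + 0.25×60 = 205.1700
Strategy II: R₀ = 0.71×0 + 0.34×227 + 0.24×130 + 0.17×213 = 144.5900
Highest R₀: strategy I with 205.1700.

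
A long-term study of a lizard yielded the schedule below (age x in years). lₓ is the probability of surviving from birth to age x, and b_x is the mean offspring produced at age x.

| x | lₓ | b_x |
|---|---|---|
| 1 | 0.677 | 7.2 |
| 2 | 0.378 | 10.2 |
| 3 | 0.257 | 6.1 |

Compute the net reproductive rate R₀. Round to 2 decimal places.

10.30

R₀ = Σ lₓ b_x:
  age 1: 0.677 × 7.2 = 4.8744
  age 2: 0.378 × 10.2 = 3.8556
  age 3: 0.257 × 6.1 = 1.5677
R₀ = 4.8744 + 3.8556 + 1.5677 = 10.2977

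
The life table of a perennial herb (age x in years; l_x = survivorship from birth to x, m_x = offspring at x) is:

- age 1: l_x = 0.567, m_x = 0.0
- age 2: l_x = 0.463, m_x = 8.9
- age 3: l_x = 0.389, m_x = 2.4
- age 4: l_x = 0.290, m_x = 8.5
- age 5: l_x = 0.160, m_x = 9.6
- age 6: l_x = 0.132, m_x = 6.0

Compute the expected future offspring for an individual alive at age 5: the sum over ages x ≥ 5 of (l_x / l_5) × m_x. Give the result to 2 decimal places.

14.55

l_5 = 0.160. Conditional survival from age 5 to x is l_x / l_5.
  x=5: (0.160/0.160) × 9.6 = 9.6000
  x=6: (0.132/0.160) × 6.0 = 4.9500
Sum = 9.6000 + 4.9500 = 14.5500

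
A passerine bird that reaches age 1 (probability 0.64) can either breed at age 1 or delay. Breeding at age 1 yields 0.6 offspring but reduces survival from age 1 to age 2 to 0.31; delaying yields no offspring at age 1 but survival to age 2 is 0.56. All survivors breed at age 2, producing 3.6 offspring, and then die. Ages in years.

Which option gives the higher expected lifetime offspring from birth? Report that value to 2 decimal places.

1.29

breed at age 1: R₀ = 0.64 × (0.6 + 0.31 × 3.6) = 0.64 × 1.7160 = 1.0982
delay to age 2: R₀ = 0.64 × (0.56 × 3.6) = 0.64 × 2.0160 = 1.2902
Higher: delay to age 2 (1.2902).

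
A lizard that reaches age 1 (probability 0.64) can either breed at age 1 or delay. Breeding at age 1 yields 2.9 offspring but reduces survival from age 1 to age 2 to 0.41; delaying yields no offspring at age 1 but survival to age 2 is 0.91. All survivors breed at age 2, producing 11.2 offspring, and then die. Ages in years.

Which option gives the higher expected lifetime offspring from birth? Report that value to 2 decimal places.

breed at age 1: R₀ = 0.64 × (2.9 + 0.41 × 11.2) = 0.64 × 7.4920 = 4.7949
delay to age 2: R₀ = 0.64 × (0.91 × 11.2) = 0.64 × 10.1920 = 6.5229
Higher: delay to age 2 (6.5229).

6.52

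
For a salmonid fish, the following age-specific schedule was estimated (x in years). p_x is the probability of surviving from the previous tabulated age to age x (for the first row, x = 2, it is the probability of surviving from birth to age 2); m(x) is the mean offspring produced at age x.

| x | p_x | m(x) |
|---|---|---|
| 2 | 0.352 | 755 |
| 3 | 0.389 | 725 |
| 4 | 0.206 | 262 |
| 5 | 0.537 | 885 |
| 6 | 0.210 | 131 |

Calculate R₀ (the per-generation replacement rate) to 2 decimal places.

386.25

Survivorship from birth: l_x = p_2·p_3·…·p_x.
  l_2 = 0.35200
  l_3 = 0.13693
  l_4 = 0.02821
  l_5 = 0.01515
  l_6 = 0.00318
R₀ = Σ l_x m(x):
  age 2: 0.35200 × 755 = 265.7600
  age 3: 0.13693 × 725 = 99.2742
  age 4: 0.02821 × 262 = 7.3910
  age 5: 0.01515 × 885 = 13.4078
  age 6: 0.00318 × 131 = 0.4166
R₀ = 265.7600 + 99.2742 + 7.3910 + 13.4078 + 0.4166 = 386.2496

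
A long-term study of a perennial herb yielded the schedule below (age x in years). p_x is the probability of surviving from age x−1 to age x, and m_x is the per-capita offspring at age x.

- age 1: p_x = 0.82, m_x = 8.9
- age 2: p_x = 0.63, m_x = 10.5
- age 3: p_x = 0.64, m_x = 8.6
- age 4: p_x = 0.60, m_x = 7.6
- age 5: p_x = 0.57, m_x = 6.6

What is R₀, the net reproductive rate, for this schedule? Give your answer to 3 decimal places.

Survivorship from birth: l_x = p_1·p_2·…·p_x.
  l_1 = 0.82000
  l_2 = 0.51660
  l_3 = 0.33062
  l_4 = 0.19837
  l_5 = 0.11307
R₀ = Σ l_x m_x:
  age 1: 0.82000 × 8.9 = 7.2980
  age 2: 0.51660 × 10.5 = 5.4243
  age 3: 0.33062 × 8.6 = 2.8433
  age 4: 0.19837 × 7.6 = 1.5076
  age 5: 0.11307 × 6.6 = 0.7463
R₀ = 7.2980 + 5.4243 + 2.8433 + 1.5076 + 0.7463 = 17.8195

17.820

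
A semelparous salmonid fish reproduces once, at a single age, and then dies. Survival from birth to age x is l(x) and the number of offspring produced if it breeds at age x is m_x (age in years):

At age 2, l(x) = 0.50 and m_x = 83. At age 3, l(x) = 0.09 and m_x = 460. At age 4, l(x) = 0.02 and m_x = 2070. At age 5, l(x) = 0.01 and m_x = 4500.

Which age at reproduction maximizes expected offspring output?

5

Expected offspring if breeding at age x = l(x) × m_x:
  age 2: 0.50 × 83 = 41.500
  age 3: 0.09 × 460 = 41.400
  age 4: 0.02 × 2070 = 41.400
  age 5: 0.01 × 4500 = 45.000
Maximum at age 5 (45.000).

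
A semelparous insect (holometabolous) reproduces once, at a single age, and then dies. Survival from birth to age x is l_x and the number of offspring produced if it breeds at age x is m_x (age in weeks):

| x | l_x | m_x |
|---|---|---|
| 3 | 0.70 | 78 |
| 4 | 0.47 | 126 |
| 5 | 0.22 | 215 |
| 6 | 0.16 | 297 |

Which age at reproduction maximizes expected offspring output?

4

Expected offspring if breeding at age x = l_x × m_x:
  age 3: 0.70 × 78 = 54.600
  age 4: 0.47 × 126 = 59.220
  age 5: 0.22 × 215 = 47.300
  age 6: 0.16 × 297 = 47.520
Maximum at age 4 (59.220).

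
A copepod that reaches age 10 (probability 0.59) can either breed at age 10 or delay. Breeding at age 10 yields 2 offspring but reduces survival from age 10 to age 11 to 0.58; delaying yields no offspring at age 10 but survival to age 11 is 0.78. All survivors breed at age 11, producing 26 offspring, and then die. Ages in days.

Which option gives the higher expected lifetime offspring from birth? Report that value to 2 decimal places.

11.97

breed at age 10: R₀ = 0.59 × (2 + 0.58 × 26) = 0.59 × 17.0800 = 10.0772
delay to age 11: R₀ = 0.59 × (0.78 × 26) = 0.59 × 20.2800 = 11.9652
Higher: delay to age 11 (11.9652).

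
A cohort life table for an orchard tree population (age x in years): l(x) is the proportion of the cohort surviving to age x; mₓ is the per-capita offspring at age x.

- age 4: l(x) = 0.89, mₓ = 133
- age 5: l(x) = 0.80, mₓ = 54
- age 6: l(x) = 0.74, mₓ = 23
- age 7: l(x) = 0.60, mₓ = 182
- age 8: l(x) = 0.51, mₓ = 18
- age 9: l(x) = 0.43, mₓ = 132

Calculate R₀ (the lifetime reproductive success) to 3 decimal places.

R₀ = Σ l(x) mₓ:
  age 4: 0.89 × 133 = 118.3700
  age 5: 0.80 × 54 = 43.2000
  age 6: 0.74 × 23 = 17.0200
  age 7: 0.60 × 182 = 109.2000
  age 8: 0.51 × 18 = 9.1800
  age 9: 0.43 × 132 = 56.7600
R₀ = 118.3700 + 43.2000 + 17.0200 + 109.2000 + 9.1800 + 56.7600 = 353.7300

353.730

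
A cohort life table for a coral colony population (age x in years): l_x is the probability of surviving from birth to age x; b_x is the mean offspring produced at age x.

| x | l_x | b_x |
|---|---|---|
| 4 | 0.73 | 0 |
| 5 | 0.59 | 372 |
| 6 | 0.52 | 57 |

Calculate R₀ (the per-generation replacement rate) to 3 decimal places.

249.120

R₀ = Σ l_x b_x:
  age 4: 0.73 × 0 = 0.0000
  age 5: 0.59 × 372 = 219.4800
  age 6: 0.52 × 57 = 29.6400
R₀ = 0.0000 + 219.4800 + 29.6400 = 249.1200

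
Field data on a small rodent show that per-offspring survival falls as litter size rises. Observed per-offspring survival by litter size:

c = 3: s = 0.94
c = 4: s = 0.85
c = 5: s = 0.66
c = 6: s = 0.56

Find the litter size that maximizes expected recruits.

4

Expected recruits = c × s(c):
  c=3: 3 × 0.94 = 2.820
  c=4: 4 × 0.85 = 3.400
  c=5: 5 × 0.66 = 3.300
  c=6: 6 × 0.56 = 3.360
Maximum at c = 4 (3.400 recruits).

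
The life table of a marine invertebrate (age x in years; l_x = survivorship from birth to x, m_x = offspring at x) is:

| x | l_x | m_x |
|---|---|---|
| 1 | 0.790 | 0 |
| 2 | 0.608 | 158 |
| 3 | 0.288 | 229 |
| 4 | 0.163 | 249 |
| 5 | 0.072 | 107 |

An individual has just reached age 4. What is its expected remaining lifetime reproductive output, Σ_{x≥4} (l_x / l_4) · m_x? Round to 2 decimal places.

l_4 = 0.163. Conditional survival from age 4 to x is l_x / l_4.
  x=4: (0.163/0.163) × 249 = 249.0000
  x=5: (0.072/0.163) × 107 = 47.2638
Sum = 249.0000 + 47.2638 = 296.2638

296.26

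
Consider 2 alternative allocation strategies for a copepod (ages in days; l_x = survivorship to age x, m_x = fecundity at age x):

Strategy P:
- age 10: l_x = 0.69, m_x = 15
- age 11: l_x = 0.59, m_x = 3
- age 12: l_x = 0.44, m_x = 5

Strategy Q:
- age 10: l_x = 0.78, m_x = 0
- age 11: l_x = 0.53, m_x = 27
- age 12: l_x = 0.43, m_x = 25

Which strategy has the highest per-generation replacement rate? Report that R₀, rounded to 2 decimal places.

25.06

Strategy P: R₀ = 0.69×15 + 0.59×3 + 0.44×5 = 14.3200
Strategy Q: R₀ = 0.78×0 + 0.53×27 + 0.43×25 = 25.0600
Highest R₀: strategy Q with 25.0600.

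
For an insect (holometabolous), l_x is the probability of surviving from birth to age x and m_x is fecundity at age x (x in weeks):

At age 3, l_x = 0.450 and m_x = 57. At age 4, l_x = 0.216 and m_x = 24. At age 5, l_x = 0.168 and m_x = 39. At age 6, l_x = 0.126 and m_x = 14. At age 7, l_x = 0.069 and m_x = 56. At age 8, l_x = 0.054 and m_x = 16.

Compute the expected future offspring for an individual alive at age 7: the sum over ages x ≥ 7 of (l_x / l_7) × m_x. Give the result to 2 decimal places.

68.52

l_7 = 0.069. Conditional survival from age 7 to x is l_x / l_7.
  x=7: (0.069/0.069) × 56 = 56.0000
  x=8: (0.054/0.069) × 16 = 12.5217
Sum = 56.0000 + 12.5217 = 68.5217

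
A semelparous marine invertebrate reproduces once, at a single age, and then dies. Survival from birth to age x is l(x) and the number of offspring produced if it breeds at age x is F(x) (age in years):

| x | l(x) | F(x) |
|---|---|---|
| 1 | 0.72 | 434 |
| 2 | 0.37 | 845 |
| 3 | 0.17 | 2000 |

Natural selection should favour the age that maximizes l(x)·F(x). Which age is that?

3

Expected offspring if breeding at age x = l(x) × F(x):
  age 1: 0.72 × 434 = 312.480
  age 2: 0.37 × 845 = 312.650
  age 3: 0.17 × 2000 = 340.000
Maximum at age 3 (340.000).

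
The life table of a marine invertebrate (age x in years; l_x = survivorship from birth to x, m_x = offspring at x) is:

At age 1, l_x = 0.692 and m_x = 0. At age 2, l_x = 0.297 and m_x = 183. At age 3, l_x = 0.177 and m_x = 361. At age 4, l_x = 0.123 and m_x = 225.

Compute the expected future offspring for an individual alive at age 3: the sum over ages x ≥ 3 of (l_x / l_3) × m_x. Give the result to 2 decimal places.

517.36

l_3 = 0.177. Conditional survival from age 3 to x is l_x / l_3.
  x=3: (0.177/0.177) × 361 = 361.0000
  x=4: (0.123/0.177) × 225 = 156.3559
Sum = 361.0000 + 156.3559 = 517.3559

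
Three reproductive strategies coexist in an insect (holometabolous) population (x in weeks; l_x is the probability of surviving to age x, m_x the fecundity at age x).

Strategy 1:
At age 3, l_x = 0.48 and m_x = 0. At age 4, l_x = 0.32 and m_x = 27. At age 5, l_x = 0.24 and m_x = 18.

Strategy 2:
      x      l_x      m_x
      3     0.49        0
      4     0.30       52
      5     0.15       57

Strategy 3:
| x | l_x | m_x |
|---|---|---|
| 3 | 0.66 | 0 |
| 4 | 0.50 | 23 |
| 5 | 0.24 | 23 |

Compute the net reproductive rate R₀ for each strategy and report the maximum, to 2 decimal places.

24.15

Strategy 1: R₀ = 0.48×0 + 0.32×27 + 0.24×18 = 12.9600
Strategy 2: R₀ = 0.49×0 + 0.30×52 + 0.15×57 = 24.1500
Strategy 3: R₀ = 0.66×0 + 0.50×23 + 0.24×23 = 17.0200
Highest R₀: strategy 2 with 24.1500.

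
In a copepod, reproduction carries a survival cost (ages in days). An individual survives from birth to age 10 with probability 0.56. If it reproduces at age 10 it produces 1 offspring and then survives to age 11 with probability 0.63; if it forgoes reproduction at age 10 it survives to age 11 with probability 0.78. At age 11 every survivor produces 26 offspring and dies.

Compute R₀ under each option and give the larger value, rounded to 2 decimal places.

breed at age 10: R₀ = 0.56 × (1 + 0.63 × 26) = 0.56 × 17.3800 = 9.7328
delay to age 11: R₀ = 0.56 × (0.78 × 26) = 0.56 × 20.2800 = 11.3568
Higher: delay to age 11 (11.3568).

11.36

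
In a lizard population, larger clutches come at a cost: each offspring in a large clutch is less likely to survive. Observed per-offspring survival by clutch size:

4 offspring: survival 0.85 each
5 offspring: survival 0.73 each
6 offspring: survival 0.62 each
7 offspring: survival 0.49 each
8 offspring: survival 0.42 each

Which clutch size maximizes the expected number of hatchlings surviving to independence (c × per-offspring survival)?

6

Expected hatchlings surviving to independence = c × s(c):
  c=4: 4 × 0.85 = 3.400
  c=5: 5 × 0.73 = 3.650
  c=6: 6 × 0.62 = 3.720
  c=7: 7 × 0.49 = 3.430
  c=8: 8 × 0.42 = 3.360
Maximum at c = 6 (3.720 hatchlings surviving to independence).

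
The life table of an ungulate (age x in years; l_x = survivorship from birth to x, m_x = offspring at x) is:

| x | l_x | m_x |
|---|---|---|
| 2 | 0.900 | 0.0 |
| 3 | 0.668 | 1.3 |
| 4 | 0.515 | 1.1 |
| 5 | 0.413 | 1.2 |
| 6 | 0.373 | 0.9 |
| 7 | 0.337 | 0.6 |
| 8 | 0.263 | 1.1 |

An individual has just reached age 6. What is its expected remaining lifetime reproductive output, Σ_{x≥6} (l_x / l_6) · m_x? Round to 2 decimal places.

2.22

l_6 = 0.373. Conditional survival from age 6 to x is l_x / l_6.
  x=6: (0.373/0.373) × 0.9 = 0.9000
  x=7: (0.337/0.373) × 0.6 = 0.5421
  x=8: (0.263/0.373) × 1.1 = 0.7756
Sum = 0.9000 + 0.5421 + 0.7756 = 2.2177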